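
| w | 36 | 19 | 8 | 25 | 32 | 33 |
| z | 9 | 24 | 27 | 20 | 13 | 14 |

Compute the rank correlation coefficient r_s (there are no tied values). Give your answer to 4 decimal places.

Rank w: 6, 2, 1, 3, 4, 5
Rank z: 1, 5, 6, 4, 2, 3
d = rank(w) − rank(z): 5, -3, -5, -1, 2, 2; Σd² = 68
ρ = 1 − 6Σd² / [n(n²−1)] = 1 − 6×68 / (6×35) = 1 − 408/210 ≈ -0.9429

-0.9429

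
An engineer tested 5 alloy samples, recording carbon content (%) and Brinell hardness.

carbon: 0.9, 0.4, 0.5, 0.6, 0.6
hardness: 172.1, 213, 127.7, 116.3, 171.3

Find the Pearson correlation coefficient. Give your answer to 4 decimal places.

-0.1287

n = 5, Σx = 3, Σy = 800.4, Σx² = 1.94, Σy² = 134164.08, Σxy = 476.5
nΣxy − ΣxΣy = 2382.5 − 2401.2 = -18.7
nΣx² − (Σx)² = 9.7 − 9 = 0.7; nΣy² − (Σy)² = 670820.4 − 640640.16 = 30180.24
r = -18.7 / √(0.7 × 30180.24) = -18.7 / 145.3484 ≈ -0.1287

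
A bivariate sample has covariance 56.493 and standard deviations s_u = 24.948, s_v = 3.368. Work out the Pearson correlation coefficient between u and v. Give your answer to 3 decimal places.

0.672

r = Cov(u,v) / (s_u · s_v) = 56.493 / (24.948 × 3.368)
  = 56.493 / 84.0249 ≈ 0.672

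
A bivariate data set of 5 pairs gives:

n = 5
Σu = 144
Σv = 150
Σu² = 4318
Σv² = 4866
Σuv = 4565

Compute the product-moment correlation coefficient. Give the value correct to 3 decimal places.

r = (nΣuv − ΣuΣv) / √[(nΣu² − (Σu)²)(nΣv² − (Σv)²)]
Numerator: 5×4565 − 144×150 = 1225
Denominator: √[(21590 − 20736)(24330 − 22500)] = √[854 × 1830] = 1250.1280
r = 1225 / 1250.1280 ≈ 0.980

0.980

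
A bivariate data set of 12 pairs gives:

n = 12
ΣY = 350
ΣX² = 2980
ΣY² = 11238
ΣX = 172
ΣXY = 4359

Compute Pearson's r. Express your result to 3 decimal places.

-0.903

r = (nΣXY − ΣXΣY) / √[(nΣX² − (ΣX)²)(nΣY² − (ΣY)²)]
Numerator: 12×4359 − 172×350 = -7892
Denominator: √[(35760 − 29584)(134856 − 122500)] = √[6176 × 12356] = 8735.5971
r = -7892 / 8735.5971 ≈ -0.903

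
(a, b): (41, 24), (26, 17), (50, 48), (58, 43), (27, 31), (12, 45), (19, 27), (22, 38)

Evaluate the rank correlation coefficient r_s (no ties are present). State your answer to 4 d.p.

Rank a: 6, 4, 7, 8, 5, 1, 2, 3
Rank b: 2, 1, 8, 6, 4, 7, 3, 5
d = rank(a) − rank(b): 4, 3, -1, 2, 1, -6, -1, -2; Σd² = 72
ρ = 1 − 6Σd² / [n(n²−1)] = 1 − 6×72 / (8×63) = 1 − 432/504 ≈ 0.1429

0.1429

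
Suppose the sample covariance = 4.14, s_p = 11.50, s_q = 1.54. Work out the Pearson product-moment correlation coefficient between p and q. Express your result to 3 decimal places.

0.234

r = Cov(p,q) / (s_p · s_q) = 4.14 / (11.50 × 1.54)
  = 4.14 / 17.7100 ≈ 0.234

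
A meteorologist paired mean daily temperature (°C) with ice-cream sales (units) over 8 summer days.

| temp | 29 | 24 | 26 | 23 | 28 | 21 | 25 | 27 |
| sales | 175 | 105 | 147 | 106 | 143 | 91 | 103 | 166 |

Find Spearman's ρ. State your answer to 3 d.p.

Rank temp: 8, 3, 5, 2, 7, 1, 4, 6
Rank sales: 8, 3, 6, 4, 5, 1, 2, 7
d = rank(temp) − rank(sales): 0, 0, -1, -2, 2, 0, 2, -1; Σd² = 14
ρ = 1 − 6Σd² / [n(n²−1)] = 1 − 6×14 / (8×63) = 1 − 84/504 ≈ 0.833

0.833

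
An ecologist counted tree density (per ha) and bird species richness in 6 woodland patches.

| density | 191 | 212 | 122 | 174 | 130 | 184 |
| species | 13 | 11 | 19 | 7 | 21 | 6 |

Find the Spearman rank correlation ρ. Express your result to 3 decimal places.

-0.486

Rank density: 5, 6, 1, 3, 2, 4
Rank species: 4, 3, 5, 2, 6, 1
d = rank(density) − rank(species): 1, 3, -4, 1, -4, 3; Σd² = 52
ρ = 1 − 6Σd² / [n(n²−1)] = 1 − 6×52 / (6×35) = 1 − 312/210 ≈ -0.486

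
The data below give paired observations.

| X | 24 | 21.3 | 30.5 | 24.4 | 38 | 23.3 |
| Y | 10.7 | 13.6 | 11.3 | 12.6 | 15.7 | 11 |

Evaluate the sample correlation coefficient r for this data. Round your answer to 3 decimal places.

0.591

n = 6, ΣX = 161.5, ΣY = 74.9, ΣX² = 4542.19, ΣY² = 953.39, ΣXY = 2051.47
nΣXY − ΣXΣY = 12308.82 − 12096.35 = 212.47
nΣX² − (ΣX)² = 27253.14 − 26082.25 = 1170.89; nΣY² − (ΣY)² = 5720.34 − 5610.01 = 110.33
r = 212.47 / √(1170.89 × 110.33) = 212.47 / 359.4222 ≈ 0.591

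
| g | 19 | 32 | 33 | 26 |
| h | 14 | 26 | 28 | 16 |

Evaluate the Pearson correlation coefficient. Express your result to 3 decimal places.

n = 4, Σg = 110, Σh = 84, Σg² = 3150, Σh² = 1912, Σgh = 2438
nΣgh − ΣgΣh = 9752 − 9240 = 512
nΣg² − (Σg)² = 12600 − 12100 = 500; nΣh² − (Σh)² = 7648 − 7056 = 592
r = 512 / √(500 × 592) = 512 / 544.0588 ≈ 0.941

0.941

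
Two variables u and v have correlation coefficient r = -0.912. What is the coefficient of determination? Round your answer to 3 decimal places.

0.832

r² = (-0.912)² = 0.832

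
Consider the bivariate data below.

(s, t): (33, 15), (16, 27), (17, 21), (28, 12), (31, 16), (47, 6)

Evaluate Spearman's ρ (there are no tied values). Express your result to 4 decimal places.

Rank s: 5, 1, 2, 3, 4, 6
Rank t: 3, 6, 5, 2, 4, 1
d = rank(s) − rank(t): 2, -5, -3, 1, 0, 5; Σd² = 64
ρ = 1 − 6Σd² / [n(n²−1)] = 1 − 6×64 / (6×35) = 1 − 384/210 ≈ -0.8286

-0.8286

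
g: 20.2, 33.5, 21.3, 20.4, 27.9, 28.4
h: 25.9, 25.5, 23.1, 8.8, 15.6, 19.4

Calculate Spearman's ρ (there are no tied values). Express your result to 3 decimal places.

-0.029

Rank g: 1, 6, 3, 2, 4, 5
Rank h: 6, 5, 4, 1, 2, 3
d = rank(g) − rank(h): -5, 1, -1, 1, 2, 2; Σd² = 36
ρ = 1 − 6Σd² / [n(n²−1)] = 1 − 6×36 / (6×35) = 1 − 216/210 ≈ -0.029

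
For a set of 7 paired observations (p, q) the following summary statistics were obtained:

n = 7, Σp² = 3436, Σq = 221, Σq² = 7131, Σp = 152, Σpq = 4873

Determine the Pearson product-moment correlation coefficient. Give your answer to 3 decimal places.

r = (nΣpq − ΣpΣq) / √[(nΣp² − (Σp)²)(nΣq² − (Σq)²)]
Numerator: 7×4873 − 152×221 = 519
Denominator: √[(24052 − 23104)(49917 − 48841)] = √[948 × 1076] = 1009.9743
r = 519 / 1009.9743 ≈ 0.514

0.514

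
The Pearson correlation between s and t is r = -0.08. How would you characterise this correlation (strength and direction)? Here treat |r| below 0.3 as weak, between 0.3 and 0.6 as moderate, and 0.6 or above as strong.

weak negative

r = -0.08 < 0 so the relationship is negative.
|r| = 0.08, which falls in the weak range.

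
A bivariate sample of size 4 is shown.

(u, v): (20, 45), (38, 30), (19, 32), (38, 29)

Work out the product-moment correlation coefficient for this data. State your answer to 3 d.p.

n = 4, Σu = 115, Σv = 136, Σu² = 3649, Σv² = 4790, Σuv = 3750
nΣuv − ΣuΣv = 15000 − 15640 = -640
nΣu² − (Σu)² = 14596 − 13225 = 1371; nΣv² − (Σv)² = 19160 − 18496 = 664
r = -640 / √(1371 × 664) = -640 / 954.1195 ≈ -0.671

-0.671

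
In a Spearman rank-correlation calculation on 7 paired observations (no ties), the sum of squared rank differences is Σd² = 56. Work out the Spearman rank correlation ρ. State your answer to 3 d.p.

0.000

ρ = 1 − 6Σd² / [n(n²−1)] = 1 − 6×56 / (7×48)
  = 1 − 336/336 = 1 − 1.0000 ≈ 0.000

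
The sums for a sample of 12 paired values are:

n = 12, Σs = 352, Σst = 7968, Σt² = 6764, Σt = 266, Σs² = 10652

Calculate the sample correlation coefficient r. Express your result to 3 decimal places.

r = (nΣst − ΣsΣt) / √[(nΣs² − (Σs)²)(nΣt² − (Σt)²)]
Numerator: 12×7968 − 352×266 = 1984
Denominator: √[(127824 − 123904)(81168 − 70756)] = √[3920 × 10412] = 6388.6650
r = 1984 / 6388.6650 ≈ 0.311

0.311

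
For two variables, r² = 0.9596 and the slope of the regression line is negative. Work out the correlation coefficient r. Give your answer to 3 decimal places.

|r| = √0.9596 = 0.980
The association is negative, so r = −0.980.

-0.980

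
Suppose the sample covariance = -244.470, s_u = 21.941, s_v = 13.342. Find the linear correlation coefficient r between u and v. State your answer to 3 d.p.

-0.835

r = Cov(u,v) / (s_u · s_v) = -244.470 / (21.941 × 13.342)
  = -244.470 / 292.7368 ≈ -0.835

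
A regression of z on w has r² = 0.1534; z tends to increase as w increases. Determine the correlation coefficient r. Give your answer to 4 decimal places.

|r| = √0.1534 = 0.3917
The association is positive, so r = 0.3917.

0.3917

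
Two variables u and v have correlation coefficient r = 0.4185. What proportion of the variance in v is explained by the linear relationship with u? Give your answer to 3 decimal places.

0.175

r² = (0.4185)² = 0.175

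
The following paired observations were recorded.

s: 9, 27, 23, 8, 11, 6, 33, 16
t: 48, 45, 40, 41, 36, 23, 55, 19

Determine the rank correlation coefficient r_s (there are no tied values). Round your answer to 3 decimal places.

Rank s: 3, 7, 6, 2, 4, 1, 8, 5
Rank t: 7, 6, 4, 5, 3, 2, 8, 1
d = rank(s) − rank(t): -4, 1, 2, -3, 1, -1, 0, 4; Σd² = 48
ρ = 1 − 6Σd² / [n(n²−1)] = 1 − 6×48 / (8×63) = 1 − 288/504 ≈ 0.429

0.429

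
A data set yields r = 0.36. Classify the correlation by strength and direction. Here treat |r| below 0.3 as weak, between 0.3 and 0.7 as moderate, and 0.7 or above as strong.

moderate positive

r = 0.36 > 0 so the relationship is positive.
|r| = 0.36, which falls in the moderate range.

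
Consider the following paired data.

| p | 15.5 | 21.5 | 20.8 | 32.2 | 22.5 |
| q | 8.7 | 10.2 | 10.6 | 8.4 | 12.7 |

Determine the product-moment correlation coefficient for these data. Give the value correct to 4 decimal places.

n = 5, Σp = 112.5, Σq = 50.6, Σp² = 2678.23, Σq² = 523.94, Σpq = 1130.86
nΣpq − ΣpΣq = 5654.3 − 5692.5 = -38.2
nΣp² − (Σp)² = 13391.15 − 12656.25 = 734.9; nΣq² − (Σq)² = 2619.7 − 2560.36 = 59.34
r = -38.2 / √(734.9 × 59.34) = -38.2 / 208.8276 ≈ -0.1829

-0.1829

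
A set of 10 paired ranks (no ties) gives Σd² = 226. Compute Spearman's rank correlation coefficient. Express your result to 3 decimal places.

ρ = 1 − 6Σd² / [n(n²−1)] = 1 − 6×226 / (10×99)
  = 1 − 1356/990 = 1 − 1.3697 ≈ -0.370

-0.370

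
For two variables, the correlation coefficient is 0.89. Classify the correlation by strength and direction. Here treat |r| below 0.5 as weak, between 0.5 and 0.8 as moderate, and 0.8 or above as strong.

strong positive

r = 0.89 > 0 so the relationship is positive.
|r| = 0.89, which falls in the strong range.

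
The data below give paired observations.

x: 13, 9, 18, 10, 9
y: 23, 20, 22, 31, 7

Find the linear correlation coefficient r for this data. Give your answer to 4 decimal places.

0.2450

n = 5, Σx = 59, Σy = 103, Σx² = 755, Σy² = 2423, Σxy = 1248
nΣxy − ΣxΣy = 6240 − 6077 = 163
nΣx² − (Σx)² = 3775 − 3481 = 294; nΣy² − (Σy)² = 12115 − 10609 = 1506
r = 163 / √(294 × 1506) = 163 / 665.4051 ≈ 0.2450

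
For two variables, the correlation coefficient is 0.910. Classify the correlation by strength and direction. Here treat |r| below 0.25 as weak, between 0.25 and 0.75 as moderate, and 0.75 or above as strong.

r = 0.910 > 0 so the relationship is positive.
|r| = 0.910, which falls in the strong range.

strong positive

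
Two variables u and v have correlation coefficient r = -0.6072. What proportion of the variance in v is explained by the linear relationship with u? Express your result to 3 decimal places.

r² = (-0.6072)² = 0.369

0.369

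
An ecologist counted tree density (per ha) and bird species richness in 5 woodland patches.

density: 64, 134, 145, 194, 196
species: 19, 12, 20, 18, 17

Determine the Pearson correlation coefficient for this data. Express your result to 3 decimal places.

n = 5, Σx = 733, Σy = 86, Σx² = 119129, Σy² = 1518, Σxy = 12548
nΣxy − ΣxΣy = 62740 − 63038 = -298
nΣx² − (Σx)² = 595645 − 537289 = 58356; nΣy² − (Σy)² = 7590 − 7396 = 194
r = -298 / √(58356 × 194) = -298 / 3364.6789 ≈ -0.089

-0.089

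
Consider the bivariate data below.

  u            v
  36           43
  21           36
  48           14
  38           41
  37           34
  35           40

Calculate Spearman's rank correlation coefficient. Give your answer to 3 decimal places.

-0.314

Rank u: 3, 1, 6, 5, 4, 2
Rank v: 6, 3, 1, 5, 2, 4
d = rank(u) − rank(v): -3, -2, 5, 0, 2, -2; Σd² = 46
ρ = 1 − 6Σd² / [n(n²−1)] = 1 − 6×46 / (6×35) = 1 − 276/210 ≈ -0.314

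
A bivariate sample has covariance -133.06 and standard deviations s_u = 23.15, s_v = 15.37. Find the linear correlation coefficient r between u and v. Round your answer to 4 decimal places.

r = Cov(u,v) / (s_u · s_v) = -133.06 / (23.15 × 15.37)
  = -133.06 / 355.8155 ≈ -0.3740

-0.3740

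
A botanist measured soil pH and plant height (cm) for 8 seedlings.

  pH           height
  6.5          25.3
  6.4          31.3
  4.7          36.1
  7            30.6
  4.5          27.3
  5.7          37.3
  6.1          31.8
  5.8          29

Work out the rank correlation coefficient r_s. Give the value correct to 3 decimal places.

Rank pH: 7, 6, 2, 8, 1, 3, 5, 4
Rank height: 1, 5, 7, 4, 2, 8, 6, 3
d = rank(pH) − rank(height): 6, 1, -5, 4, -1, -5, -1, 1; Σd² = 106
ρ = 1 − 6Σd² / [n(n²−1)] = 1 − 6×106 / (8×63) = 1 − 636/504 ≈ -0.262

-0.262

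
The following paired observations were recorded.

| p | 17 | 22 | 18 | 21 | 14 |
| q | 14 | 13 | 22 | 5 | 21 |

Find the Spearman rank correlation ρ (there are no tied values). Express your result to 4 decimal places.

Rank p: 2, 5, 3, 4, 1
Rank q: 3, 2, 5, 1, 4
d = rank(p) − rank(q): -1, 3, -2, 3, -3; Σd² = 32
ρ = 1 − 6Σd² / [n(n²−1)] = 1 − 6×32 / (5×24) = 1 − 192/120 ≈ -0.6000

-0.6000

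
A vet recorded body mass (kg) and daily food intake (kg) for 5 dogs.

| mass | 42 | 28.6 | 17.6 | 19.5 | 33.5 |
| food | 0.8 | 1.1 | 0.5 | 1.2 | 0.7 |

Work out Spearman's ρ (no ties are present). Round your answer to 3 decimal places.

0.100

Rank mass: 5, 3, 1, 2, 4
Rank food: 3, 4, 1, 5, 2
d = rank(mass) − rank(food): 2, -1, 0, -3, 2; Σd² = 18
ρ = 1 − 6Σd² / [n(n²−1)] = 1 − 6×18 / (5×24) = 1 − 108/120 ≈ 0.100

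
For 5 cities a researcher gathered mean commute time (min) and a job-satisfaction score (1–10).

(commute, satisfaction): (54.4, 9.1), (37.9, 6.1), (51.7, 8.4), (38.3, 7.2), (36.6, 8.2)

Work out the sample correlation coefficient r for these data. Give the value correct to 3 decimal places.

0.726

n = 5, Σx = 218.9, Σy = 39, Σx² = 9875.11, Σy² = 309.66, Σxy = 1736.39
nΣxy − ΣxΣy = 8681.95 − 8537.1 = 144.85
nΣx² − (Σx)² = 49375.55 − 47917.21 = 1458.34; nΣy² − (Σy)² = 1548.3 − 1521 = 27.3
r = 144.85 / √(1458.34 × 27.3) = 144.85 / 199.5312 ≈ 0.726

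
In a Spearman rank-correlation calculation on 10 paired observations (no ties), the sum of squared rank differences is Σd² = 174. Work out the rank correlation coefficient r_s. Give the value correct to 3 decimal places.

-0.055

ρ = 1 − 6Σd² / [n(n²−1)] = 1 − 6×174 / (10×99)
  = 1 − 1044/990 = 1 − 1.0545 ≈ -0.055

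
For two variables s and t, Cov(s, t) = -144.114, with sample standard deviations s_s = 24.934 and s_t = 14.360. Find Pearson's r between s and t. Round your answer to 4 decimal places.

-0.4025

r = Cov(s,t) / (s_s · s_t) = -144.114 / (24.934 × 14.360)
  = -144.114 / 358.0522 ≈ -0.4025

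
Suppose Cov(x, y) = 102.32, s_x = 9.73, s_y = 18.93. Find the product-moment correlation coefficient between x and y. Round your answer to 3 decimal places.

0.556

r = Cov(x,y) / (s_x · s_y) = 102.32 / (9.73 × 18.93)
  = 102.32 / 184.1889 ≈ 0.556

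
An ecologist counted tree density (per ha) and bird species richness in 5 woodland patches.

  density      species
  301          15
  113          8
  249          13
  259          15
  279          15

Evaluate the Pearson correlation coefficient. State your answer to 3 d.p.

n = 5, Σx = 1201, Σy = 66, Σx² = 310293, Σy² = 908, Σxy = 16726
nΣxy − ΣxΣy = 83630 − 79266 = 4364
nΣx² − (Σx)² = 1551465 − 1442401 = 109064; nΣy² − (Σy)² = 4540 − 4356 = 184
r = 4364 / √(109064 × 184) = 4364 / 4479.7071 ≈ 0.974

0.974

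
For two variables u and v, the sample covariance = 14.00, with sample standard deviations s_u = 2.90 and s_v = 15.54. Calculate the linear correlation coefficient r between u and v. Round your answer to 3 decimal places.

r = Cov(u,v) / (s_u · s_v) = 14.00 / (2.90 × 15.54)
  = 14.00 / 45.0660 ≈ 0.311

0.311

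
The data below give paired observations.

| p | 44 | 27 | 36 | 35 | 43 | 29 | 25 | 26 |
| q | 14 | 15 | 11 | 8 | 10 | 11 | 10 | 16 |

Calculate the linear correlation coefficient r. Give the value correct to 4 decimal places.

n = 8, Σp = 265, Σq = 95, Σp² = 9177, Σq² = 1183, Σpq = 3112
nΣpq − ΣpΣq = 24896 − 25175 = -279
nΣp² − (Σp)² = 73416 − 70225 = 3191; nΣq² − (Σq)² = 9464 − 9025 = 439
r = -279 / √(3191 × 439) = -279 / 1183.5747 ≈ -0.2357

-0.2357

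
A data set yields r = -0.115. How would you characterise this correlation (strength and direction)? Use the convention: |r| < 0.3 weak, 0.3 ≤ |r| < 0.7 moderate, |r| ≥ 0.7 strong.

weak negative

r = -0.115 < 0 so the relationship is negative.
|r| = 0.115, which falls in the weak range.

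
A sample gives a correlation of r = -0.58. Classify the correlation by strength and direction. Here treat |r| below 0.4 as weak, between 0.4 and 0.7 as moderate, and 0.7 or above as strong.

r = -0.58 < 0 so the relationship is negative.
|r| = 0.58, which falls in the moderate range.

moderate negative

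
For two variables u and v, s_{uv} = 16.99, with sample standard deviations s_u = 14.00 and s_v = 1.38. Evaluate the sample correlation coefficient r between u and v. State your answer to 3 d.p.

r = Cov(u,v) / (s_u · s_v) = 16.99 / (14.00 × 1.38)
  = 16.99 / 19.3200 ≈ 0.879

0.879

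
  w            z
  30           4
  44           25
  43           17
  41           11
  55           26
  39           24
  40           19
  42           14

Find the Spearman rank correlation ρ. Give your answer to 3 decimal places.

0.619

Rank w: 1, 7, 6, 4, 8, 2, 3, 5
Rank z: 1, 7, 4, 2, 8, 6, 5, 3
d = rank(w) − rank(z): 0, 0, 2, 2, 0, -4, -2, 2; Σd² = 32
ρ = 1 − 6Σd² / [n(n²−1)] = 1 − 6×32 / (8×63) = 1 − 192/504 ≈ 0.619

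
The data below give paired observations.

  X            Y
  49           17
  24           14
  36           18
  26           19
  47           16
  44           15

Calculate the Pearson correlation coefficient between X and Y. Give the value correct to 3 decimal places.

-0.059

n = 6, ΣX = 226, ΣY = 99, ΣX² = 9094, ΣY² = 1651, ΣXY = 3723
nΣXY − ΣXΣY = 22338 − 22374 = -36
nΣX² − (ΣX)² = 54564 − 51076 = 3488; nΣY² − (ΣY)² = 9906 − 9801 = 105
r = -36 / √(3488 × 105) = -36 / 605.1777 ≈ -0.059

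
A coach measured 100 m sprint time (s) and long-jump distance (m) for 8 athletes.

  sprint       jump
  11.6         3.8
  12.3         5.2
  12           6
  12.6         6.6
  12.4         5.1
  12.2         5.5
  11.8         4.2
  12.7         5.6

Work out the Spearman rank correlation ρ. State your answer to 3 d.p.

Rank sprint: 1, 5, 3, 7, 6, 4, 2, 8
Rank jump: 1, 4, 7, 8, 3, 5, 2, 6
d = rank(sprint) − rank(jump): 0, 1, -4, -1, 3, -1, 0, 2; Σd² = 32
ρ = 1 − 6Σd² / [n(n²−1)] = 1 − 6×32 / (8×63) = 1 − 192/504 ≈ 0.619

0.619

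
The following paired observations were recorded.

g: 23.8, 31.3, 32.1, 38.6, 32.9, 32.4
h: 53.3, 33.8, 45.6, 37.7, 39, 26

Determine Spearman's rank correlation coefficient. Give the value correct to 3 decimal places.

Rank g: 1, 2, 3, 6, 5, 4
Rank h: 6, 2, 5, 3, 4, 1
d = rank(g) − rank(h): -5, 0, -2, 3, 1, 3; Σd² = 48
ρ = 1 − 6Σd² / [n(n²−1)] = 1 − 6×48 / (6×35) = 1 − 288/210 ≈ -0.371

-0.371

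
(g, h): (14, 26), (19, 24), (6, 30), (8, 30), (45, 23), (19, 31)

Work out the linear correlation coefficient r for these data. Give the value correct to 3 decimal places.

n = 6, Σg = 111, Σh = 164, Σg² = 3043, Σh² = 4542, Σgh = 2864
nΣgh − ΣgΣh = 17184 − 18204 = -1020
nΣg² − (Σg)² = 18258 − 12321 = 5937; nΣh² − (Σh)² = 27252 − 26896 = 356
r = -1020 / √(5937 × 356) = -1020 / 1453.8129 ≈ -0.702

-0.702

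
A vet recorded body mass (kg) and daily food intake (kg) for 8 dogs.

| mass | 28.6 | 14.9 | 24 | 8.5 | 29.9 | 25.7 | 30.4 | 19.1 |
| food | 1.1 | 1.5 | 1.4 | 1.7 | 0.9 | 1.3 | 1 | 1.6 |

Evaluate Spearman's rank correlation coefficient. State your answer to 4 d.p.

Rank mass: 6, 2, 4, 1, 7, 5, 8, 3
Rank food: 3, 6, 5, 8, 1, 4, 2, 7
d = rank(mass) − rank(food): 3, -4, -1, -7, 6, 1, 6, -4; Σd² = 164
ρ = 1 − 6Σd² / [n(n²−1)] = 1 − 6×164 / (8×63) = 1 − 984/504 ≈ -0.9524

-0.9524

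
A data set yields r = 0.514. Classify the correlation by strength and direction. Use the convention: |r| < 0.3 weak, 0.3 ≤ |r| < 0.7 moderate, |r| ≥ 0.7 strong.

r = 0.514 > 0 so the relationship is positive.
|r| = 0.514, which falls in the moderate range.

moderate positive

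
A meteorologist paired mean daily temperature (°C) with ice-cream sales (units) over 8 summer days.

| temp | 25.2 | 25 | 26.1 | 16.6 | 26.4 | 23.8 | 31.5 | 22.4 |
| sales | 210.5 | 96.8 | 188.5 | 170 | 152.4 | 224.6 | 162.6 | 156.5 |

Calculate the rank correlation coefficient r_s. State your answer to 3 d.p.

-0.143

Rank temp: 5, 4, 6, 1, 7, 3, 8, 2
Rank sales: 7, 1, 6, 5, 2, 8, 4, 3
d = rank(temp) − rank(sales): -2, 3, 0, -4, 5, -5, 4, -1; Σd² = 96
ρ = 1 − 6Σd² / [n(n²−1)] = 1 − 6×96 / (8×63) = 1 − 576/504 ≈ -0.143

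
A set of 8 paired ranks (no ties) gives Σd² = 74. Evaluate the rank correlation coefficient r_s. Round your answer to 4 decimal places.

0.1190

ρ = 1 − 6Σd² / [n(n²−1)] = 1 − 6×74 / (8×63)
  = 1 − 444/504 = 1 − 0.88095 ≈ 0.1190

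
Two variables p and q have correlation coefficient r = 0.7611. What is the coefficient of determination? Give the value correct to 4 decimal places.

0.5793

r² = (0.7611)² = 0.5793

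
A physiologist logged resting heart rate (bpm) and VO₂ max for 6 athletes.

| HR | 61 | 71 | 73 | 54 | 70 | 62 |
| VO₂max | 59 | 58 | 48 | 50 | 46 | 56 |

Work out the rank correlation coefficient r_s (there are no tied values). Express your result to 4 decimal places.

-0.3143

Rank HR: 2, 5, 6, 1, 4, 3
Rank VO₂max: 6, 5, 2, 3, 1, 4
d = rank(HR) − rank(VO₂max): -4, 0, 4, -2, 3, -1; Σd² = 46
ρ = 1 − 6Σd² / [n(n²−1)] = 1 − 6×46 / (6×35) = 1 − 276/210 ≈ -0.3143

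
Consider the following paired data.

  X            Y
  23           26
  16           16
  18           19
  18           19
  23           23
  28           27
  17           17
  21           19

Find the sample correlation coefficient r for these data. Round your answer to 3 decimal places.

n = 8, ΣX = 164, ΣY = 166, ΣX² = 3476, ΣY² = 3562, ΣXY = 3511
nΣXY − ΣXΣY = 28088 − 27224 = 864
nΣX² − (ΣX)² = 27808 − 26896 = 912; nΣY² − (ΣY)² = 28496 − 27556 = 940
r = 864 / √(912 × 940) = 864 / 925.8942 ≈ 0.933

0.933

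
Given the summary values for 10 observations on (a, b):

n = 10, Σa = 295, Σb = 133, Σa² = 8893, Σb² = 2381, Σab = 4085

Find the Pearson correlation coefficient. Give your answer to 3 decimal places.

r = (nΣab − ΣaΣb) / √[(nΣa² − (Σa)²)(nΣb² − (Σb)²)]
Numerator: 10×4085 − 295×133 = 1615
Denominator: √[(88930 − 87025)(23810 − 17689)] = √[1905 × 6121] = 3414.7482
r = 1615 / 3414.7482 ≈ 0.473

0.473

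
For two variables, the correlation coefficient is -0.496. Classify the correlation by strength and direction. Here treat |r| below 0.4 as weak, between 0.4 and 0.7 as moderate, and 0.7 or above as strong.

moderate negative

r = -0.496 < 0 so the relationship is negative.
|r| = 0.496, which falls in the moderate range.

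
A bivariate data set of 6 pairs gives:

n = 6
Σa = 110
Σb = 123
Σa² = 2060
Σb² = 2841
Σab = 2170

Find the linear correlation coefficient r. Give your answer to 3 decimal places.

-0.722

r = (nΣab − ΣaΣb) / √[(nΣa² − (Σa)²)(nΣb² − (Σb)²)]
Numerator: 6×2170 − 110×123 = -510
Denominator: √[(12360 − 12100)(17046 − 15129)] = √[260 × 1917] = 705.9887
r = -510 / 705.9887 ≈ -0.722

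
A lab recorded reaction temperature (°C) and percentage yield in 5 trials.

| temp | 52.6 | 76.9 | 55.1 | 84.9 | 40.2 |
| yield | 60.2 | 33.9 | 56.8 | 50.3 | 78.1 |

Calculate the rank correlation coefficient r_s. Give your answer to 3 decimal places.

Rank temp: 2, 4, 3, 5, 1
Rank yield: 4, 1, 3, 2, 5
d = rank(temp) − rank(yield): -2, 3, 0, 3, -4; Σd² = 38
ρ = 1 − 6Σd² / [n(n²−1)] = 1 − 6×38 / (5×24) = 1 − 228/120 ≈ -0.900

-0.900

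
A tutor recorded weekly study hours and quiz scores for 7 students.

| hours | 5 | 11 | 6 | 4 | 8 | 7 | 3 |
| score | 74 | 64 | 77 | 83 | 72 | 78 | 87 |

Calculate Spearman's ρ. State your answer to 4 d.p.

Rank hours: 3, 7, 4, 2, 6, 5, 1
Rank score: 3, 1, 4, 6, 2, 5, 7
d = rank(hours) − rank(score): 0, 6, 0, -4, 4, 0, -6; Σd² = 104
ρ = 1 − 6Σd² / [n(n²−1)] = 1 − 6×104 / (7×48) = 1 − 624/336 ≈ -0.8571

-0.8571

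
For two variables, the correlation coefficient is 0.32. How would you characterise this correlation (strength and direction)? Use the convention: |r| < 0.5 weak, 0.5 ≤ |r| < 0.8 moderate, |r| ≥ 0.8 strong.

r = 0.32 > 0 so the relationship is positive.
|r| = 0.32, which falls in the weak range.

weak positive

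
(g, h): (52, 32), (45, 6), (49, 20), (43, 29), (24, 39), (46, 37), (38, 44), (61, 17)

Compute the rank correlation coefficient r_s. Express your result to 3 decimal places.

Rank g: 7, 4, 6, 3, 1, 5, 2, 8
Rank h: 5, 1, 3, 4, 7, 6, 8, 2
d = rank(g) − rank(h): 2, 3, 3, -1, -6, -1, -6, 6; Σd² = 132
ρ = 1 − 6Σd² / [n(n²−1)] = 1 − 6×132 / (8×63) = 1 − 792/504 ≈ -0.571

-0.571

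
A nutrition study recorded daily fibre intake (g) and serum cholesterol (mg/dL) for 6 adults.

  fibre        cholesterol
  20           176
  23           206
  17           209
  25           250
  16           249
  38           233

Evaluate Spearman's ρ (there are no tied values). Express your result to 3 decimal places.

Rank fibre: 3, 4, 2, 5, 1, 6
Rank cholesterol: 1, 2, 3, 6, 5, 4
d = rank(fibre) − rank(cholesterol): 2, 2, -1, -1, -4, 2; Σd² = 30
ρ = 1 − 6Σd² / [n(n²−1)] = 1 − 6×30 / (6×35) = 1 − 180/210 ≈ 0.143

0.143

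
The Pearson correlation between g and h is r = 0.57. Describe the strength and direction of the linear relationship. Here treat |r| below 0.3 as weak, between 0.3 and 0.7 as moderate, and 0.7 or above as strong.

moderate positive

r = 0.57 > 0 so the relationship is positive.
|r| = 0.57, which falls in the moderate range.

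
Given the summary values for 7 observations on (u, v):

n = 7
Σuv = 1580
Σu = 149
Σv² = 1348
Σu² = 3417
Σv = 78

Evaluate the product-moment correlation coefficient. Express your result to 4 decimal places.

-0.2342

r = (nΣuv − ΣuΣv) / √[(nΣu² − (Σu)²)(nΣv² − (Σv)²)]
Numerator: 7×1580 − 149×78 = -562
Denominator: √[(23919 − 22201)(9436 − 6084)] = √[1718 × 3352] = 2399.7367
r = -562 / 2399.7367 ≈ -0.2342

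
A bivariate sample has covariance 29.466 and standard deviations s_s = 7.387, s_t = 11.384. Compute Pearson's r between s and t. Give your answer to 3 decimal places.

r = Cov(s,t) / (s_s · s_t) = 29.466 / (7.387 × 11.384)
  = 29.466 / 84.0936 ≈ 0.350

0.350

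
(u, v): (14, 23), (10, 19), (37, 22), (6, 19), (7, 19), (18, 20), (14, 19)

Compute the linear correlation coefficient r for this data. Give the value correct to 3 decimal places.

0.603

n = 7, Σu = 106, Σv = 141, Σu² = 2270, Σv² = 2857, Σuv = 2199
nΣuv − ΣuΣv = 15393 − 14946 = 447
nΣu² − (Σu)² = 15890 − 11236 = 4654; nΣv² − (Σv)² = 19999 − 19881 = 118
r = 447 / √(4654 × 118) = 447 / 741.0614 ≈ 0.603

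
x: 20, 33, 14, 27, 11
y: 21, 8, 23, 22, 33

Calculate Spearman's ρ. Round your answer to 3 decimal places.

Rank x: 3, 5, 2, 4, 1
Rank y: 2, 1, 4, 3, 5
d = rank(x) − rank(y): 1, 4, -2, 1, -4; Σd² = 38
ρ = 1 − 6Σd² / [n(n²−1)] = 1 − 6×38 / (5×24) = 1 − 228/120 ≈ -0.900

-0.900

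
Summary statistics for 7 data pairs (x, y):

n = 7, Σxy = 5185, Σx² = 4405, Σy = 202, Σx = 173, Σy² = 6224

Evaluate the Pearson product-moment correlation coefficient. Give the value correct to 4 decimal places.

0.8525

r = (nΣxy − ΣxΣy) / √[(nΣx² − (Σx)²)(nΣy² − (Σy)²)]
Numerator: 7×5185 − 173×202 = 1349
Denominator: √[(30835 − 29929)(43568 − 40804)] = √[906 × 2764] = 1582.4614
r = 1349 / 1582.4614 ≈ 0.8525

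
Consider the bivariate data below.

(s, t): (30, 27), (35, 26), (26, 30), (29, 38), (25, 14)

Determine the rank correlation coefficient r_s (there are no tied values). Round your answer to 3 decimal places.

Rank s: 4, 5, 2, 3, 1
Rank t: 3, 2, 4, 5, 1
d = rank(s) − rank(t): 1, 3, -2, -2, 0; Σd² = 18
ρ = 1 − 6Σd² / [n(n²−1)] = 1 − 6×18 / (5×24) = 1 − 108/120 ≈ 0.100

0.100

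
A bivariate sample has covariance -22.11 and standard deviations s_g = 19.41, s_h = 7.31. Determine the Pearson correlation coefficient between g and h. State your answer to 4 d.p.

r = Cov(g,h) / (s_g · s_h) = -22.11 / (19.41 × 7.31)
  = -22.11 / 141.8871 ≈ -0.1558

-0.1558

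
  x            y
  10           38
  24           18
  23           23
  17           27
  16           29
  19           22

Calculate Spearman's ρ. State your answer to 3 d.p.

-0.943

Rank x: 1, 6, 5, 3, 2, 4
Rank y: 6, 1, 3, 4, 5, 2
d = rank(x) − rank(y): -5, 5, 2, -1, -3, 2; Σd² = 68
ρ = 1 − 6Σd² / [n(n²−1)] = 1 − 6×68 / (6×35) = 1 − 408/210 ≈ -0.943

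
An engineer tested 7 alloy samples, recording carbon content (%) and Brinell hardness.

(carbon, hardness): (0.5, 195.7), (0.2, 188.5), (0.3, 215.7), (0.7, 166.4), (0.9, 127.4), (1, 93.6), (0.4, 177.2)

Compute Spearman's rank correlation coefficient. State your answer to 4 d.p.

Rank carbon: 4, 1, 2, 5, 6, 7, 3
Rank hardness: 6, 5, 7, 3, 2, 1, 4
d = rank(carbon) − rank(hardness): -2, -4, -5, 2, 4, 6, -1; Σd² = 102
ρ = 1 − 6Σd² / [n(n²−1)] = 1 − 6×102 / (7×48) = 1 − 612/336 ≈ -0.8214

-0.8214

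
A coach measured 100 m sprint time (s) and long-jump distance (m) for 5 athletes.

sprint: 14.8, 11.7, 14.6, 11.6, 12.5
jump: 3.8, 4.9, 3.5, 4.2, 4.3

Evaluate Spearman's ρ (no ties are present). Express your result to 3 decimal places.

-0.600

Rank sprint: 5, 2, 4, 1, 3
Rank jump: 2, 5, 1, 3, 4
d = rank(sprint) − rank(jump): 3, -3, 3, -2, -1; Σd² = 32
ρ = 1 − 6Σd² / [n(n²−1)] = 1 − 6×32 / (5×24) = 1 − 192/120 ≈ -0.600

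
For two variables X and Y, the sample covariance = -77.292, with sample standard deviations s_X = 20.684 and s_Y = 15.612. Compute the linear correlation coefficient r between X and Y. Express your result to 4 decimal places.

-0.2394

r = Cov(X,Y) / (s_X · s_Y) = -77.292 / (20.684 × 15.612)
  = -77.292 / 322.9186 ≈ -0.2394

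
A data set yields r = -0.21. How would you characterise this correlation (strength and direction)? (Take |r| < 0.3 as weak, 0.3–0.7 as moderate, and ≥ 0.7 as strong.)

weak negative

r = -0.21 < 0 so the relationship is negative.
|r| = 0.21, which falls in the weak range.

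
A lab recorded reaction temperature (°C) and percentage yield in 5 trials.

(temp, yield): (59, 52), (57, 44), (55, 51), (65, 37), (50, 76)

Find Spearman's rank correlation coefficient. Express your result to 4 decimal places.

-0.7000

Rank temp: 4, 3, 2, 5, 1
Rank yield: 4, 2, 3, 1, 5
d = rank(temp) − rank(yield): 0, 1, -1, 4, -4; Σd² = 34
ρ = 1 − 6Σd² / [n(n²−1)] = 1 − 6×34 / (5×24) = 1 − 204/120 ≈ -0.7000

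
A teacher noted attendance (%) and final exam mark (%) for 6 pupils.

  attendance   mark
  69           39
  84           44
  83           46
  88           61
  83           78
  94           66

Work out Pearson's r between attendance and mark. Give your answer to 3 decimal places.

0.580

n = 6, Σx = 501, Σy = 334, Σx² = 42175, Σy² = 19734, Σxy = 28251
nΣxy − ΣxΣy = 169506 − 167334 = 2172
nΣx² − (Σx)² = 253050 − 251001 = 2049; nΣy² − (Σy)² = 118404 − 111556 = 6848
r = 2172 / √(2049 × 6848) = 2172 / 3745.8713 ≈ 0.580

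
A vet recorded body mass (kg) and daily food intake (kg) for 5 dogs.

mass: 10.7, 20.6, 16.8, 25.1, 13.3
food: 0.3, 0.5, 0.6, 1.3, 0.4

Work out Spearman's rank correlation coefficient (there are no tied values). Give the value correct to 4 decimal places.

Rank mass: 1, 4, 3, 5, 2
Rank food: 1, 3, 4, 5, 2
d = rank(mass) − rank(food): 0, 1, -1, 0, 0; Σd² = 2
ρ = 1 − 6Σd² / [n(n²−1)] = 1 − 6×2 / (5×24) = 1 − 12/120 ≈ 0.9000

0.9000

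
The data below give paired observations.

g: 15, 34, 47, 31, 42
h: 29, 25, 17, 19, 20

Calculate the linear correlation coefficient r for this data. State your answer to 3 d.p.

-0.852

n = 5, Σg = 169, Σh = 110, Σg² = 6315, Σh² = 2516, Σgh = 3513
nΣgh − ΣgΣh = 17565 − 18590 = -1025
nΣg² − (Σg)² = 31575 − 28561 = 3014; nΣh² − (Σh)² = 12580 − 12100 = 480
r = -1025 / √(3014 × 480) = -1025 / 1202.7967 ≈ -0.852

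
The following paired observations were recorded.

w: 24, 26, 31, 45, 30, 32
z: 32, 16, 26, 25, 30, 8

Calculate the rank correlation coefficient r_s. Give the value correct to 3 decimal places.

Rank w: 1, 2, 4, 6, 3, 5
Rank z: 6, 2, 4, 3, 5, 1
d = rank(w) − rank(z): -5, 0, 0, 3, -2, 4; Σd² = 54
ρ = 1 − 6Σd² / [n(n²−1)] = 1 − 6×54 / (6×35) = 1 − 324/210 ≈ -0.543

-0.543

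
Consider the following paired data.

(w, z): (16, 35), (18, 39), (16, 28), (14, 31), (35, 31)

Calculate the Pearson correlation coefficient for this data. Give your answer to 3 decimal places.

-0.124

n = 5, Σw = 99, Σz = 164, Σw² = 2257, Σz² = 5452, Σwz = 3229
nΣwz − ΣwΣz = 16145 − 16236 = -91
nΣw² − (Σw)² = 11285 − 9801 = 1484; nΣz² − (Σz)² = 27260 − 26896 = 364
r = -91 / √(1484 × 364) = -91 / 734.9667 ≈ -0.124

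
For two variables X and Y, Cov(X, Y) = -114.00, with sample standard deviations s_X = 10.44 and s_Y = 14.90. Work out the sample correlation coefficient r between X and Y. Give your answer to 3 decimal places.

r = Cov(X,Y) / (s_X · s_Y) = -114.00 / (10.44 × 14.90)
  = -114.00 / 155.5560 ≈ -0.733

-0.733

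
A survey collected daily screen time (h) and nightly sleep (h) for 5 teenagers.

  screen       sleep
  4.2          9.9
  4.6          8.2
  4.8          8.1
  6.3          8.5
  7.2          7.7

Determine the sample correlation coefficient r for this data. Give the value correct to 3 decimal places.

-0.614

n = 5, Σx = 27.1, Σy = 42.4, Σx² = 153.37, Σy² = 362.4, Σxy = 227.17
nΣxy − ΣxΣy = 1135.85 − 1149.04 = -13.19
nΣx² − (Σx)² = 766.85 − 734.41 = 32.44; nΣy² − (Σy)² = 1812 − 1797.76 = 14.24
r = -13.19 / √(32.44 × 14.24) = -13.19 / 21.4929 ≈ -0.614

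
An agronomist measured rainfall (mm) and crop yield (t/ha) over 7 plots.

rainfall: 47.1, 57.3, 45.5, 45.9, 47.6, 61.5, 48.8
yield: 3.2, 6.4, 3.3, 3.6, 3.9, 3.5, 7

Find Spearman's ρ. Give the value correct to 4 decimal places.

Rank rainfall: 3, 6, 1, 2, 4, 7, 5
Rank yield: 1, 6, 2, 4, 5, 3, 7
d = rank(rainfall) − rank(yield): 2, 0, -1, -2, -1, 4, -2; Σd² = 30
ρ = 1 − 6Σd² / [n(n²−1)] = 1 − 6×30 / (7×48) = 1 − 180/336 ≈ 0.4643

0.4643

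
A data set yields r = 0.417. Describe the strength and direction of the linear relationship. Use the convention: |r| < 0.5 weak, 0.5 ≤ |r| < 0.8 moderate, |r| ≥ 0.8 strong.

r = 0.417 > 0 so the relationship is positive.
|r| = 0.417, which falls in the weak range.

weak positive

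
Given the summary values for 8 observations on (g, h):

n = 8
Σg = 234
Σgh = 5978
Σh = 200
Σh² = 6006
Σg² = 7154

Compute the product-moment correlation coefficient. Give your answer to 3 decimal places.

r = (nΣgh − ΣgΣh) / √[(nΣg² − (Σg)²)(nΣh² − (Σh)²)]
Numerator: 8×5978 − 234×200 = 1024
Denominator: √[(57232 − 54756)(48048 − 40000)] = √[2476 × 8048] = 4463.9498
r = 1024 / 4463.9498 ≈ 0.229

0.229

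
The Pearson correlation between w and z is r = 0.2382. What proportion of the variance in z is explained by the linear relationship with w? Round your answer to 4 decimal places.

0.0567

r² = (0.2382)² = 0.0567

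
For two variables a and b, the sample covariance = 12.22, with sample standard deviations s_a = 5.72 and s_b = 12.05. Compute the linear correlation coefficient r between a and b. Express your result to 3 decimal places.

r = Cov(a,b) / (s_a · s_b) = 12.22 / (5.72 × 12.05)
  = 12.22 / 68.9260 ≈ 0.177

0.177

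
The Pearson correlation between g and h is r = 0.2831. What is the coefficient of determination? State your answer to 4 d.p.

r² = (0.2831)² = 0.0801

0.0801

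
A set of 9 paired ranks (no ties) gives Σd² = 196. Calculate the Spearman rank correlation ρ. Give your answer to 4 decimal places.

ρ = 1 − 6Σd² / [n(n²−1)] = 1 − 6×196 / (9×80)
  = 1 − 1176/720 = 1 − 1.63333 ≈ -0.6333

-0.6333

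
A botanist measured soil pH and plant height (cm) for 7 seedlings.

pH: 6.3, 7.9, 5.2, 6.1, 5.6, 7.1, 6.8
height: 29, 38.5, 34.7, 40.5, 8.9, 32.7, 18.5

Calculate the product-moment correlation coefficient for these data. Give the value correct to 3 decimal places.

n = 7, Σx = 45, Σy = 202.8, Σx² = 294.36, Σy² = 6658.34, Σxy = 1322.15
nΣxy − ΣxΣy = 9255.05 − 9126 = 129.05
nΣx² − (Σx)² = 2060.52 − 2025 = 35.52; nΣy² − (Σy)² = 46608.38 − 41127.84 = 5480.54
r = 129.05 / √(35.52 × 5480.54) = 129.05 / 441.2129 ≈ 0.292

0.292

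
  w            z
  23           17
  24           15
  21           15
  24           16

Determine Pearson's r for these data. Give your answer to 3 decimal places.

n = 4, Σw = 92, Σz = 63, Σw² = 2122, Σz² = 995, Σwz = 1450
nΣwz − ΣwΣz = 5800 − 5796 = 4
nΣw² − (Σw)² = 8488 − 8464 = 24; nΣz² − (Σz)² = 3980 − 3969 = 11
r = 4 / √(24 × 11) = 4 / 16.2481 ≈ 0.246

0.246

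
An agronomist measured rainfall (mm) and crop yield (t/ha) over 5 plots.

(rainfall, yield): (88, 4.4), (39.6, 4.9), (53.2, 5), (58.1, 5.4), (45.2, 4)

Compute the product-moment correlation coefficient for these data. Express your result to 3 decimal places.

-0.118

n = 5, Σx = 284.1, Σy = 23.7, Σx² = 17561.05, Σy² = 113.53, Σxy = 1341.78
nΣxy − ΣxΣy = 6708.9 − 6733.17 = -24.27
nΣx² − (Σx)² = 87805.25 − 80712.81 = 7092.44; nΣy² − (Σy)² = 567.65 − 561.69 = 5.96
r = -24.27 / √(7092.44 × 5.96) = -24.27 / 205.5990 ≈ -0.118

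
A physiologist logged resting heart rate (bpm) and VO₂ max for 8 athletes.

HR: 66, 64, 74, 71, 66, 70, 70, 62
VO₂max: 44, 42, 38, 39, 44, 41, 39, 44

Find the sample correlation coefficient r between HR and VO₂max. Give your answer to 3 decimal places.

n = 8, Σx = 543, Σy = 331, Σx² = 36969, Σy² = 13739, Σxy = 22405
nΣxy − ΣxΣy = 179240 − 179733 = -493
nΣx² − (Σx)² = 295752 − 294849 = 903; nΣy² − (Σy)² = 109912 − 109561 = 351
r = -493 / √(903 × 351) = -493 / 562.9858 ≈ -0.876

-0.876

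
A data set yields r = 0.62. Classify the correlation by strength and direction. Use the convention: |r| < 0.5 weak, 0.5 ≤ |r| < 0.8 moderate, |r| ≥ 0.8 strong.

moderate positive

r = 0.62 > 0 so the relationship is positive.
|r| = 0.62, which falls in the moderate range.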